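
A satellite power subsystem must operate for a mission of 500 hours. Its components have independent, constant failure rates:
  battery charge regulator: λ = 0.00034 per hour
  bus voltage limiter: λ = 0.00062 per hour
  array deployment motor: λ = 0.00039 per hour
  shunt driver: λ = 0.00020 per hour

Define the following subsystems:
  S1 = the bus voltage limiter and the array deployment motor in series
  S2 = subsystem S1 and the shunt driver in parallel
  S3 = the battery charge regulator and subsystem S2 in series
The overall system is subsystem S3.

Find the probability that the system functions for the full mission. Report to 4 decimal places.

0.8118

R(battery charge regulator) = exp(−0.00034 × 500) = 0.843665
R(bus voltage limiter) = exp(−0.00062 × 500) = 0.733447
R(array deployment motor) = exp(−0.00039 × 500) = 0.822835
R(shunt driver) = exp(−0.00020 × 500) = 0.904837
Series (bus voltage limiter and array deployment motor): 0.733447 × 0.822835 = 0.603506
Parallel ([0.603506] and shunt driver): 1 − (1 − 0.603506)(1 − 0.904837) = 0.962268
Series (battery charge regulator and [0.962268]): 0.843665 × 0.962268 = 0.8118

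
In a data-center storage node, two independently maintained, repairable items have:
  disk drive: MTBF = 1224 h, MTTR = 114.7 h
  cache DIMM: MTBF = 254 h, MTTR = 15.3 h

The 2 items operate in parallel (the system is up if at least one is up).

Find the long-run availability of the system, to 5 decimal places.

A(disk drive) = MTBF/(MTBF+MTTR) = 1224/(1224+114.7) = 0.914320
A(cache DIMM) = MTBF/(MTBF+MTTR) = 254/(254+15.3) = 0.943186
Parallel availability: 1 − (1 − 0.914320)(1 − 0.943186) = 0.99513

0.99513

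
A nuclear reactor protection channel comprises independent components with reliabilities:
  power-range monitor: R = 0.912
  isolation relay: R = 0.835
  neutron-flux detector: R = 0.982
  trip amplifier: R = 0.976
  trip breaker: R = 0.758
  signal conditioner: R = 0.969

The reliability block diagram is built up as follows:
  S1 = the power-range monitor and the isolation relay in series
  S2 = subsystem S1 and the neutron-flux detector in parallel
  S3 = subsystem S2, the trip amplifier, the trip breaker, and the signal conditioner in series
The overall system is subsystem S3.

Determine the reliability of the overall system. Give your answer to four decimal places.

Series (power-range monitor and isolation relay): 0.912000 × 0.835000 = 0.761520
Parallel ([0.761520] and neutron-flux detector): 1 − (1 − 0.761520)(1 − 0.982000) = 0.995707
Series ([0.995707], trip amplifier, trip breaker, and signal conditioner): 0.995707 × 0.976000 × 0.758000 × 0.969000 = 0.7138

0.7138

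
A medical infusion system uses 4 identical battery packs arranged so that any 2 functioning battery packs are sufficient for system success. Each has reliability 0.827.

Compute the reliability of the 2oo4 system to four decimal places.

0.9820

R = Σ_{i=2}^{4} C(4,i) p^i (1−p)^{4−i} with p = 0.827
C(4,2)·0.827^2·0.173^2 = 0.122816
C(4,3)·0.827^3·0.173^1 = 0.391402
C(4,4)·0.827^4·0.173^0 = 0.467759
Sum = 0.9820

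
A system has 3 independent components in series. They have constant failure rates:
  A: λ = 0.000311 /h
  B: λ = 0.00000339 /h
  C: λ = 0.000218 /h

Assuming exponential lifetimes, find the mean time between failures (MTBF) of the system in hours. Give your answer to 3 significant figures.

Series of exponential components: λ_sys = Σ λ_i
λ_sys = 0.000311 + 0.00000339 + 0.000218 = 5.3239e-04 /h
MTBF = 1 / λ_sys = 1880 h

1880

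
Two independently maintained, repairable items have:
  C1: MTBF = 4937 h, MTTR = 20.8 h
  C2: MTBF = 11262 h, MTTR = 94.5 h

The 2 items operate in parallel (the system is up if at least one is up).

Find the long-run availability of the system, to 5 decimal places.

0.99997

A(C1) = MTBF/(MTBF+MTTR) = 4937/(4937+20.8) = 0.995805
A(C2) = MTBF/(MTBF+MTTR) = 11262/(11262+94.5) = 0.991679
Parallel availability: 1 − (1 − 0.995805)(1 − 0.991679) = 0.99997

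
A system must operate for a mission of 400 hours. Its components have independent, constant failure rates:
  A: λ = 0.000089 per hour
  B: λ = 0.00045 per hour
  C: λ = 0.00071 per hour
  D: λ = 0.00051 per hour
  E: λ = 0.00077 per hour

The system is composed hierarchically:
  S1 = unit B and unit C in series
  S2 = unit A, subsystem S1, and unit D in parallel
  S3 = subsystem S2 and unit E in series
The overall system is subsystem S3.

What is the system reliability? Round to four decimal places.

R(A) = exp(−0.000089 × 400) = 0.965026
R(B) = exp(−0.00045 × 400) = 0.835270
R(C) = exp(−0.00071 × 400) = 0.752767
R(D) = exp(−0.00051 × 400) = 0.815462
R(E) = exp(−0.00077 × 400) = 0.734915
Series (B and C): 0.835270 × 0.752767 = 0.628764
Parallel (A, [0.628764], and D): 1 − (1 − 0.965026)(1 − 0.628764)(1 − 0.815462) = 0.997604
Series ([0.997604] and E): 0.997604 × 0.734915 = 0.7332

0.7332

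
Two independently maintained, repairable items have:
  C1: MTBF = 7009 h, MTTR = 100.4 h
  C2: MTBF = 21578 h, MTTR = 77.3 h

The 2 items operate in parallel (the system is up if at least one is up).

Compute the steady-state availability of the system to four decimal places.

A(C1) = MTBF/(MTBF+MTTR) = 7009/(7009+100.4) = 0.985878
A(C2) = MTBF/(MTBF+MTTR) = 21578/(21578+77.3) = 0.996430
Parallel availability: 1 − (1 − 0.985878)(1 − 0.996430) = 0.9999

0.9999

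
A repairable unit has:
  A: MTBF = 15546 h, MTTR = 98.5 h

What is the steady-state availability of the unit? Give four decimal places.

A(A) = MTBF/(MTBF+MTTR) = 15546/(15546+98.5) = 0.9937

0.9937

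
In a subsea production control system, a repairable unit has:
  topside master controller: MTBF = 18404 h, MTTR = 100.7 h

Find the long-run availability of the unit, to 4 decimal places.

A(topside master controller) = MTBF/(MTBF+MTTR) = 18404/(18404+100.7) = 0.9946

0.9946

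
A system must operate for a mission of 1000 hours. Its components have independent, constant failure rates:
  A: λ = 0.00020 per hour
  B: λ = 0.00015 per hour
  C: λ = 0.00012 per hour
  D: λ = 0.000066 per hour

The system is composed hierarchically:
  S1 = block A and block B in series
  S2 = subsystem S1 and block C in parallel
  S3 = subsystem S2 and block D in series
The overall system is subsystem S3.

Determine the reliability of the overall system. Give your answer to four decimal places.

R(A) = exp(−0.00020 × 1000) = 0.818731
R(B) = exp(−0.00015 × 1000) = 0.860708
R(C) = exp(−0.00012 × 1000) = 0.886920
R(D) = exp(−0.000066 × 1000) = 0.936131
Series (A and B): 0.818731 × 0.860708 = 0.704688
Parallel ([0.704688] and C): 1 − (1 − 0.704688)(1 − 0.886920) = 0.966606
Series ([0.966606] and D): 0.966606 × 0.936131 = 0.9049

0.9049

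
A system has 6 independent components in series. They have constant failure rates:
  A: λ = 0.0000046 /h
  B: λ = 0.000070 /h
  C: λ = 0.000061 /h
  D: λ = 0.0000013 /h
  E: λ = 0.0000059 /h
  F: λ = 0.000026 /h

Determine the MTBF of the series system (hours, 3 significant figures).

5920

Series of exponential components: λ_sys = Σ λ_i
λ_sys = 0.0000046 + 0.000070 + 0.000061 + 0.0000013 + 0.0000059 + 0.000026 = 1.6880e-04 /h
MTBF = 1 / λ_sys = 5920 h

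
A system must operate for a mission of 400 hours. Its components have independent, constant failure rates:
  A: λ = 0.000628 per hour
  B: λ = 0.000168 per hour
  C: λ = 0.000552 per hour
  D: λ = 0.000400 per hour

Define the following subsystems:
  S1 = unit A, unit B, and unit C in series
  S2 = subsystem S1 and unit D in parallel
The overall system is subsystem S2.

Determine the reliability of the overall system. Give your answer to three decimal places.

0.938

R(A) = exp(−0.000628 × 400) = 0.77787
R(B) = exp(−0.000168 × 400) = 0.93501
R(C) = exp(−0.000552 × 400) = 0.80188
R(D) = exp(−0.000400 × 400) = 0.85214
Series (A, B, and C): 0.77787 × 0.93501 × 0.80188 = 0.58322
Parallel ([0.58322] and D): 1 − (1 − 0.58322)(1 − 0.85214) = 0.938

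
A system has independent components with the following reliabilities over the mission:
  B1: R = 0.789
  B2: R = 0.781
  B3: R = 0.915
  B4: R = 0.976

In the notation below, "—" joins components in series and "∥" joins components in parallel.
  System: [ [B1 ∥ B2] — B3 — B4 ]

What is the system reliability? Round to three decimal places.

Parallel (B1 and B2): 1 − (1 − 0.78900)(1 − 0.78100) = 0.95379
Series ([0.95379], B3, and B4): 0.95379 × 0.91500 × 0.97600 = 0.852

0.852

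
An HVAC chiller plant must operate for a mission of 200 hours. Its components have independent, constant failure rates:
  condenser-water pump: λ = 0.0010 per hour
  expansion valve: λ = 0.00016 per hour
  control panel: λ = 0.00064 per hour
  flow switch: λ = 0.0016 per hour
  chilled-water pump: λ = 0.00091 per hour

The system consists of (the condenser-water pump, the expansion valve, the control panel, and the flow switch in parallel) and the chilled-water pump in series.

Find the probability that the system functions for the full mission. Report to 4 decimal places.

0.8334

R(condenser-water pump) = exp(−0.0010 × 200) = 0.818731
R(expansion valve) = exp(−0.00016 × 200) = 0.968507
R(control panel) = exp(−0.00064 × 200) = 0.879853
R(flow switch) = exp(−0.0016 × 200) = 0.726149
R(chilled-water pump) = exp(−0.00091 × 200) = 0.833601
Parallel (condenser-water pump, expansion valve, control panel, and flow switch): 1 − (1 − 0.818731)(1 − 0.968507)(1 − 0.879853)(1 − 0.726149) = 0.999812
Series ([0.999812] and chilled-water pump): 0.999812 × 0.833601 = 0.8334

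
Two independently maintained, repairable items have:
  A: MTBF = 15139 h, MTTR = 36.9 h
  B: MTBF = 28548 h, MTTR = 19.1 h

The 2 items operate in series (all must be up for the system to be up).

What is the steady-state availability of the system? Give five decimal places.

A(A) = MTBF/(MTBF+MTTR) = 15139/(15139+36.9) = 0.997569
A(B) = MTBF/(MTBF+MTTR) = 28548/(28548+19.1) = 0.999331
Series availability: 0.997569 × 0.999331 = 0.99690

0.99690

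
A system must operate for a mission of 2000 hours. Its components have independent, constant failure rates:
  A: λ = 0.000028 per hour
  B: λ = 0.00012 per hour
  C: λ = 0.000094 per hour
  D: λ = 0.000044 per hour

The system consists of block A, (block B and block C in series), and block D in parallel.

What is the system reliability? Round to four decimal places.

R(A) = exp(−0.000028 × 2000) = 0.945539
R(B) = exp(−0.00012 × 2000) = 0.786628
R(C) = exp(−0.000094 × 2000) = 0.828615
R(D) = exp(−0.000044 × 2000) = 0.915761
Series (B and C): 0.786628 × 0.828615 = 0.651812
Parallel (A, [0.651812], and D): 1 − (1 − 0.945539)(1 − 0.651812)(1 − 0.915761) = 0.9984

0.9984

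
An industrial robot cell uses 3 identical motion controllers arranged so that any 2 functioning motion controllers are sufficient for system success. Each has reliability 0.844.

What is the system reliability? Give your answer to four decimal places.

0.9346

R = Σ_{i=2}^{3} C(3,i) p^i (1−p)^{3−i} with p = 0.844
C(3,2)·0.844^2·0.156^1 = 0.333373
C(3,3)·0.844^3·0.156^0 = 0.601212
Sum = 0.9346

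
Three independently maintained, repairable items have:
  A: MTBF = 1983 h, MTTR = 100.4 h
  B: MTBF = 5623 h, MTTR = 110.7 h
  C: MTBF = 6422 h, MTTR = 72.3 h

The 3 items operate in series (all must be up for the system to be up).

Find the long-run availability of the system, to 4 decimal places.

A(A) = MTBF/(MTBF+MTTR) = 1983/(1983+100.4) = 0.951810
A(B) = MTBF/(MTBF+MTTR) = 5623/(5623+110.7) = 0.980693
A(C) = MTBF/(MTBF+MTTR) = 6422/(6422+72.3) = 0.988867
Series availability: 0.951810 × 0.980693 × 0.988867 = 0.9230

0.9230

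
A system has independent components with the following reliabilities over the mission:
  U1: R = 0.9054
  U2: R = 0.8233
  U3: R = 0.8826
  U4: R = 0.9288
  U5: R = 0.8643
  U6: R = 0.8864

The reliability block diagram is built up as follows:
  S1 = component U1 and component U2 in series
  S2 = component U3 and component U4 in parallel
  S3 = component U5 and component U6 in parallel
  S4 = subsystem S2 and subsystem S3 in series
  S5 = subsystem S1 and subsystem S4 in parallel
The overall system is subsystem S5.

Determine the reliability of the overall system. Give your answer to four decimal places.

Series (U1 and U2): 0.905400 × 0.823300 = 0.745416
Parallel (U3 and U4): 1 − (1 − 0.882600)(1 − 0.928800) = 0.991641
Parallel (U5 and U6): 1 − (1 − 0.864300)(1 − 0.886400) = 0.984584
Series ([0.991641] and [0.984584]): 0.991641 × 0.984584 = 0.976354
Parallel ([0.745416] and [0.976354]): 1 − (1 − 0.745416)(1 − 0.976354) = 0.9940

0.9940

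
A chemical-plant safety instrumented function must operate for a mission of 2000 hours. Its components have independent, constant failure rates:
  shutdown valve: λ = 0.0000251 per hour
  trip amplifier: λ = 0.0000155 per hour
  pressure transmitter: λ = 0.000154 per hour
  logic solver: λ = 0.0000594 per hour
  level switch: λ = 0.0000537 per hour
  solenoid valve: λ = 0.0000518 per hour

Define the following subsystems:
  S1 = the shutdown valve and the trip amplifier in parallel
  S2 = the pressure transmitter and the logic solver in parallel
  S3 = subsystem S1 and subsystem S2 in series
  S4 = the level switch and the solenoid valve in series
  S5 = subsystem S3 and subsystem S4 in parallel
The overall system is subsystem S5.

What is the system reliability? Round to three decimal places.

0.994

R(shutdown valve) = exp(−0.0000251 × 2000) = 0.95104
R(trip amplifier) = exp(−0.0000155 × 2000) = 0.96948
R(pressure transmitter) = exp(−0.000154 × 2000) = 0.73492
R(logic solver) = exp(−0.0000594 × 2000) = 0.88799
R(level switch) = exp(−0.0000537 × 2000) = 0.89817
R(solenoid valve) = exp(−0.0000518 × 2000) = 0.90159
Parallel (shutdown valve and trip amplifier): 1 − (1 − 0.95104)(1 − 0.96948) = 0.99851
Parallel (pressure transmitter and logic solver): 1 − (1 − 0.73492)(1 − 0.88799) = 0.97031
Series ([0.99851] and [0.97031]): 0.99851 × 0.97031 = 0.96886
Series (level switch and solenoid valve): 0.89817 × 0.90159 = 0.80978
Parallel ([0.96886] and [0.80978]): 1 − (1 − 0.96886)(1 − 0.80978) = 0.994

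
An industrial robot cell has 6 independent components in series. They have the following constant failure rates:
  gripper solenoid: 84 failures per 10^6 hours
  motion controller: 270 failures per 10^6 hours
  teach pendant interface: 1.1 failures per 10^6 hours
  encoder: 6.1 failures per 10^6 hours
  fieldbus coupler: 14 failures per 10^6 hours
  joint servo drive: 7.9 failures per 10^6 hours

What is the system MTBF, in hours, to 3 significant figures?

Series of exponential components: λ_sys = Σ λ_i
λ_sys = 0.000084 + 0.00027 + 0.0000011 + 0.0000061 + 0.000014 + 0.0000079 = 3.8310e-04 /h
MTBF = 1 / λ_sys = 2610 h

2610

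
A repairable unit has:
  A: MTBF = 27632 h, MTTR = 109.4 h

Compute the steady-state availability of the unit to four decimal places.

0.9961

A(A) = MTBF/(MTBF+MTTR) = 27632/(27632+109.4) = 0.9961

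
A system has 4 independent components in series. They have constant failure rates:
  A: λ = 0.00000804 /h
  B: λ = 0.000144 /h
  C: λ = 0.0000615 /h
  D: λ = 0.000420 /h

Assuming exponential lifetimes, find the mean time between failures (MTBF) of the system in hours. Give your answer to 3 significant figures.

Series of exponential components: λ_sys = Σ λ_i
λ_sys = 0.00000804 + 0.000144 + 0.0000615 + 0.000420 = 6.3354e-04 /h
MTBF = 1 / λ_sys = 1580 h

1580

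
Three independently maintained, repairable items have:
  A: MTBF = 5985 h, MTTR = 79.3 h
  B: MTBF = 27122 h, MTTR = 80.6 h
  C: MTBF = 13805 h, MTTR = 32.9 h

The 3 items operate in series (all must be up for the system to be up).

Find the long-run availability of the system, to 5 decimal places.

0.98166

A(A) = MTBF/(MTBF+MTTR) = 5985/(5985+79.3) = 0.986923
A(B) = MTBF/(MTBF+MTTR) = 27122/(27122+80.6) = 0.997037
A(C) = MTBF/(MTBF+MTTR) = 13805/(13805+32.9) = 0.997622
Series availability: 0.986923 × 0.997037 × 0.997622 = 0.98166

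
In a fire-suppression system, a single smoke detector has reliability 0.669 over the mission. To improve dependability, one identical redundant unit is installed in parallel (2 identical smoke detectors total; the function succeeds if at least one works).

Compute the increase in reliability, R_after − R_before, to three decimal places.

R_before = 0.669
R_after = 1 − (1 − 0.669)^2 = 0.890
ΔR = 0.890 − 0.669 = 0.221

0.221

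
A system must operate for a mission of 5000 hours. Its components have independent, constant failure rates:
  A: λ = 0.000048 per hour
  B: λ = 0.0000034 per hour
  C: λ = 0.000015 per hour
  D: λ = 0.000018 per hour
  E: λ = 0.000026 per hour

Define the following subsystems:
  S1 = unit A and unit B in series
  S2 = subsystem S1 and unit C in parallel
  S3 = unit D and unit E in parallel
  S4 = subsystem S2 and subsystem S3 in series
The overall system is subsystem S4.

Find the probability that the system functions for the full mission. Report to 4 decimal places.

0.9733

R(A) = exp(−0.000048 × 5000) = 0.786628
R(B) = exp(−0.0000034 × 5000) = 0.983144
R(C) = exp(−0.000015 × 5000) = 0.927743
R(D) = exp(−0.000018 × 5000) = 0.913931
R(E) = exp(−0.000026 × 5000) = 0.878095
Series (A and B): 0.786628 × 0.983144 = 0.773369
Parallel ([0.773369] and C): 1 − (1 − 0.773369)(1 − 0.927743) = 0.983624
Parallel (D and E): 1 − (1 − 0.913931)(1 − 0.878095) = 0.989508
Series ([0.983624] and [0.989508]): 0.983624 × 0.989508 = 0.9733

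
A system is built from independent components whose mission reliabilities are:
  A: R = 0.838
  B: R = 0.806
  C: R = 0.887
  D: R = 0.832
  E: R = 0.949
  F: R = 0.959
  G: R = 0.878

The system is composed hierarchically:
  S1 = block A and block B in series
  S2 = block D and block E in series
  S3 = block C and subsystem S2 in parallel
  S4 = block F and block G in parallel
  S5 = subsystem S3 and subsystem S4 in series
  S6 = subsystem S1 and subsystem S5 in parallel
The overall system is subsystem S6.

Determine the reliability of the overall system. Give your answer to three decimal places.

Series (A and B): 0.83800 × 0.80600 = 0.67543
Series (D and E): 0.83200 × 0.94900 = 0.78957
Parallel (C and [0.78957]): 1 − (1 − 0.88700)(1 − 0.78957) = 0.97622
Parallel (F and G): 1 − (1 − 0.95900)(1 − 0.87800) = 0.99500
Series ([0.97622] and [0.99500]): 0.97622 × 0.99500 = 0.97134
Parallel ([0.67543] and [0.97134]): 1 − (1 − 0.67543)(1 − 0.97134) = 0.991

0.991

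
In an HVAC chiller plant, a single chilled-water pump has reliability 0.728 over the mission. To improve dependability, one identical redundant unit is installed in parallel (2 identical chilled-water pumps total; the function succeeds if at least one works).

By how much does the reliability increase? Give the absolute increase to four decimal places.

R_before = 0.728
R_after = 1 − (1 − 0.728)^2 = 0.9260
ΔR = 0.9260 − 0.728 = 0.1980

0.1980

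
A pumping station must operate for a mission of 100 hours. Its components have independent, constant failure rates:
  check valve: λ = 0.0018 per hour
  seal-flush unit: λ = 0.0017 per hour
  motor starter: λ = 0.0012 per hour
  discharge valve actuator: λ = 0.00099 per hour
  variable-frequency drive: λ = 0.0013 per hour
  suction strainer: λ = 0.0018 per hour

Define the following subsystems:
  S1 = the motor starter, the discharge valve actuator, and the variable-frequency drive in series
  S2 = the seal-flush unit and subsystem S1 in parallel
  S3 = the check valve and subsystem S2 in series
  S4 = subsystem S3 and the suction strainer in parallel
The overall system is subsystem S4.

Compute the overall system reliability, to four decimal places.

R(check valve) = exp(−0.0018 × 100) = 0.835270
R(seal-flush unit) = exp(−0.0017 × 100) = 0.843665
R(motor starter) = exp(−0.0012 × 100) = 0.886920
R(discharge valve actuator) = exp(−0.00099 × 100) = 0.905743
R(variable-frequency drive) = exp(−0.0013 × 100) = 0.878095
R(suction strainer) = exp(−0.0018 × 100) = 0.835270
Series (motor starter, discharge valve actuator, and variable-frequency drive): 0.886920 × 0.905743 × 0.878095 = 0.705393
Parallel (seal-flush unit and [0.705393]): 1 − (1 − 0.843665)(1 − 0.705393) = 0.953943
Series (check valve and [0.953943]): 0.835270 × 0.953943 = 0.796800
Parallel ([0.796800] and suction strainer): 1 − (1 − 0.796800)(1 − 0.835270) = 0.9665

0.9665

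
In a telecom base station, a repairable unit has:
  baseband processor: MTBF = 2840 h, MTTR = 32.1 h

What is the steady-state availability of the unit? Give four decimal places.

0.9888

A(baseband processor) = MTBF/(MTBF+MTTR) = 2840/(2840+32.1) = 0.9888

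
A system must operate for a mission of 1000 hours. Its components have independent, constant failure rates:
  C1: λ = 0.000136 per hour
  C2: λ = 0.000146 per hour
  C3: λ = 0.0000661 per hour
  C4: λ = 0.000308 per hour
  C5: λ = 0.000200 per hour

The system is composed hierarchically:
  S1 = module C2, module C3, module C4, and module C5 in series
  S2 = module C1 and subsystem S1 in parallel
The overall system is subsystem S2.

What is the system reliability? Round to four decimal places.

R(C1) = exp(−0.000136 × 1000) = 0.872843
R(C2) = exp(−0.000146 × 1000) = 0.864158
R(C3) = exp(−0.0000661 × 1000) = 0.936037
R(C4) = exp(−0.000308 × 1000) = 0.734915
R(C5) = exp(−0.000200 × 1000) = 0.818731
Series (C2, C3, C4, and C5): 0.864158 × 0.936037 × 0.734915 × 0.818731 = 0.486704
Parallel (C1 and [0.486704]): 1 − (1 − 0.872843)(1 − 0.486704) = 0.9347

0.9347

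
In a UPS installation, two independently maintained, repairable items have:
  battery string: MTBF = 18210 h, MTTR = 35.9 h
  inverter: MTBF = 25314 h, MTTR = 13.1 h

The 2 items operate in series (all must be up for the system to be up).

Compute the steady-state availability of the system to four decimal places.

A(battery string) = MTBF/(MTBF+MTTR) = 18210/(18210+35.9) = 0.998032
A(inverter) = MTBF/(MTBF+MTTR) = 25314/(25314+13.1) = 0.999483
Series availability: 0.998032 × 0.999483 = 0.9975

0.9975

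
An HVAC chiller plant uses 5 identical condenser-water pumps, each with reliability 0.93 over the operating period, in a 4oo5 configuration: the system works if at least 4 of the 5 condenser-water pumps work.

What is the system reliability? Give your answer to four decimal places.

R = Σ_{i=4}^{5} C(5,i) p^i (1−p)^{5−i} with p = 0.93
C(5,4)·0.93^4·0.07^1 = 0.261818
C(5,5)·0.93^5·0.07^0 = 0.695688
Sum = 0.9575

0.9575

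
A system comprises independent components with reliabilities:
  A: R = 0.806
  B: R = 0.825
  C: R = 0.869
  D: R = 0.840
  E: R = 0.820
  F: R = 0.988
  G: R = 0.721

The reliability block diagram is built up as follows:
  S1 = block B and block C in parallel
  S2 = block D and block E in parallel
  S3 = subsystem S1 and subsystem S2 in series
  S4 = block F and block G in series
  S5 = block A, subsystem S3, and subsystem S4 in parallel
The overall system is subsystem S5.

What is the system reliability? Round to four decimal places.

0.9972

Parallel (B and C): 1 − (1 − 0.825000)(1 − 0.869000) = 0.977075
Parallel (D and E): 1 − (1 − 0.840000)(1 − 0.820000) = 0.971200
Series ([0.977075] and [0.971200]): 0.977075 × 0.971200 = 0.948935
Series (F and G): 0.988000 × 0.721000 = 0.712348
Parallel (A, [0.948935], and [0.712348]): 1 − (1 − 0.806000)(1 − 0.948935)(1 − 0.712348) = 0.9972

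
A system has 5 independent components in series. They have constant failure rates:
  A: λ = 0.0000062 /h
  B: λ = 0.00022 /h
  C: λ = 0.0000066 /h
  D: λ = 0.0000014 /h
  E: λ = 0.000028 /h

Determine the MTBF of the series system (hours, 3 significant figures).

Series of exponential components: λ_sys = Σ λ_i
λ_sys = 0.0000062 + 0.00022 + 0.0000066 + 0.0000014 + 0.000028 = 2.6220e-04 /h
MTBF = 1 / λ_sys = 3810 h

3810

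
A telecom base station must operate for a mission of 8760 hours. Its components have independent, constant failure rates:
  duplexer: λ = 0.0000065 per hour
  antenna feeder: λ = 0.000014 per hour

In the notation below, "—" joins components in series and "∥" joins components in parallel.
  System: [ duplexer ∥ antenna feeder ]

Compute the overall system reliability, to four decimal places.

0.9936

R(duplexer) = exp(−0.0000065 × 8760) = 0.944651
R(antenna feeder) = exp(−0.000014 × 8760) = 0.884582
Parallel (duplexer and antenna feeder): 1 − (1 − 0.944651)(1 − 0.884582) = 0.9936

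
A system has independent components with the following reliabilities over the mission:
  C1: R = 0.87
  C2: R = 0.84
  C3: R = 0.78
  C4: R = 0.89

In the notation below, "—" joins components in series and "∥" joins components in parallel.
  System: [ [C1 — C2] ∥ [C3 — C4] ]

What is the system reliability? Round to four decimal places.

0.9177

Series (C1 and C2): 0.870000 × 0.840000 = 0.730800
Series (C3 and C4): 0.780000 × 0.890000 = 0.694200
Parallel ([0.730800] and [0.694200]): 1 − (1 − 0.730800)(1 − 0.694200) = 0.9177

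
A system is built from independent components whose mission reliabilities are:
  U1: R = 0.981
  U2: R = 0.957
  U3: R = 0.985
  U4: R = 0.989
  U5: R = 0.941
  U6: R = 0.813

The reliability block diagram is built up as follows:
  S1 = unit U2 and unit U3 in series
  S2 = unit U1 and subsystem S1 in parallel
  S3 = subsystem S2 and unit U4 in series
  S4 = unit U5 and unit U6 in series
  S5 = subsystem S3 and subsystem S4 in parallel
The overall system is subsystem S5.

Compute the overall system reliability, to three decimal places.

0.997

Series (U2 and U3): 0.95700 × 0.98500 = 0.94265
Parallel (U1 and [0.94265]): 1 − (1 − 0.98100)(1 − 0.94265) = 0.99891
Series ([0.99891] and U4): 0.99891 × 0.98900 = 0.98792
Series (U5 and U6): 0.94100 × 0.81300 = 0.76503
Parallel ([0.98792] and [0.76503]): 1 − (1 − 0.98792)(1 − 0.76503) = 0.997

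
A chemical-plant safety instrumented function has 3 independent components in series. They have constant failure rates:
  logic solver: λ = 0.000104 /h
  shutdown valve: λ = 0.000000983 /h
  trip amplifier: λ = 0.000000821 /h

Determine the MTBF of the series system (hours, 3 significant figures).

9450

Series of exponential components: λ_sys = Σ λ_i
λ_sys = 0.000104 + 0.000000983 + 0.000000821 = 1.0580e-04 /h
MTBF = 1 / λ_sys = 9450 h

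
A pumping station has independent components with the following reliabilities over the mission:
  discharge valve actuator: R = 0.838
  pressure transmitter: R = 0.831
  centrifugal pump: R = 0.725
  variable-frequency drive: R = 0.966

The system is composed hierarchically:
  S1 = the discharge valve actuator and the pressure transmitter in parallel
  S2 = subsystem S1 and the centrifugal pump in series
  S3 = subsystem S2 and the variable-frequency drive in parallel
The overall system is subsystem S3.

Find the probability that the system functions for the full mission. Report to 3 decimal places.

0.990

Parallel (discharge valve actuator and pressure transmitter): 1 − (1 − 0.83800)(1 − 0.83100) = 0.97262
Series ([0.97262] and centrifugal pump): 0.97262 × 0.72500 = 0.70515
Parallel ([0.70515] and variable-frequency drive): 1 − (1 − 0.70515)(1 − 0.96600) = 0.990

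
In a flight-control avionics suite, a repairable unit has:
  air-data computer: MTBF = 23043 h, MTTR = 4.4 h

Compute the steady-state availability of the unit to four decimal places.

A(air-data computer) = MTBF/(MTBF+MTTR) = 23043/(23043+4.4) = 0.9998

0.9998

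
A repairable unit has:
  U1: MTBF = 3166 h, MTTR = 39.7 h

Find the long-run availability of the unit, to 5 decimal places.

A(U1) = MTBF/(MTBF+MTTR) = 3166/(3166+39.7) = 0.98762

0.98762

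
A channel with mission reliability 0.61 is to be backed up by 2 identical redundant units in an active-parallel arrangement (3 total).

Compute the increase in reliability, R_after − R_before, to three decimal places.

R_before = 0.61
R_after = 1 − (1 − 0.61)^3 = 0.941
ΔR = 0.941 − 0.61 = 0.331

0.331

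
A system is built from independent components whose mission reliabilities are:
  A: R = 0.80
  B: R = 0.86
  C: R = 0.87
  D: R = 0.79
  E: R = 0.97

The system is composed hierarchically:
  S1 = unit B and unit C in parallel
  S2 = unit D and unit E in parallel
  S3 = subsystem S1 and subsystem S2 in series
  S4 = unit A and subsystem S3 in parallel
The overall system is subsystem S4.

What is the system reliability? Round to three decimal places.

0.995

Parallel (B and C): 1 − (1 − 0.86000)(1 − 0.87000) = 0.98180
Parallel (D and E): 1 − (1 − 0.79000)(1 − 0.97000) = 0.99370
Series ([0.98180] and [0.99370]): 0.98180 × 0.99370 = 0.97561
Parallel (A and [0.97561]): 1 − (1 − 0.80000)(1 − 0.97561) = 0.995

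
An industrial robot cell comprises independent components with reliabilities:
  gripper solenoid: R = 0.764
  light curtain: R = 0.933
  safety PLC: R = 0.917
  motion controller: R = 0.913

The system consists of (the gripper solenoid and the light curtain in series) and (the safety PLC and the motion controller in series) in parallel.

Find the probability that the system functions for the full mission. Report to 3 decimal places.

Series (gripper solenoid and light curtain): 0.76400 × 0.93300 = 0.71281
Series (safety PLC and motion controller): 0.91700 × 0.91300 = 0.83722
Parallel ([0.71281] and [0.83722]): 1 − (1 − 0.71281)(1 − 0.83722) = 0.953

0.953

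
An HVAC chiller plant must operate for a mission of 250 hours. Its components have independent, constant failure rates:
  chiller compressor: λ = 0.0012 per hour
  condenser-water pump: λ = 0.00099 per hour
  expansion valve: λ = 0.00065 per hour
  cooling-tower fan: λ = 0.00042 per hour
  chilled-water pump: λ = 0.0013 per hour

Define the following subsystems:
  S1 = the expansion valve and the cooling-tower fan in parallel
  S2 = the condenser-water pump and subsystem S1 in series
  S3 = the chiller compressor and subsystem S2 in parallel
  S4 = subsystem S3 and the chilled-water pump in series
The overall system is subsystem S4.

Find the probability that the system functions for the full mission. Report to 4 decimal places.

0.6793

R(chiller compressor) = exp(−0.0012 × 250) = 0.740818
R(condenser-water pump) = exp(−0.00099 × 250) = 0.780750
R(expansion valve) = exp(−0.00065 × 250) = 0.850016
R(cooling-tower fan) = exp(−0.00042 × 250) = 0.900325
R(chilled-water pump) = exp(−0.0013 × 250) = 0.722527
Parallel (expansion valve and cooling-tower fan): 1 − (1 − 0.850016)(1 − 0.900325) = 0.985050
Series (condenser-water pump and [0.985050]): 0.780750 × 0.985050 = 0.769078
Parallel (chiller compressor and [0.769078]): 1 − (1 − 0.740818)(1 − 0.769078) = 0.940149
Series ([0.940149] and chilled-water pump): 0.940149 × 0.722527 = 0.6793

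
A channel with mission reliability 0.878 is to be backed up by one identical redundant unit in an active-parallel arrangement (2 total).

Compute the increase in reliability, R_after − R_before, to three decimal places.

R_before = 0.878
R_after = 1 − (1 − 0.878)^2 = 0.985
ΔR = 0.985 − 0.878 = 0.107

0.107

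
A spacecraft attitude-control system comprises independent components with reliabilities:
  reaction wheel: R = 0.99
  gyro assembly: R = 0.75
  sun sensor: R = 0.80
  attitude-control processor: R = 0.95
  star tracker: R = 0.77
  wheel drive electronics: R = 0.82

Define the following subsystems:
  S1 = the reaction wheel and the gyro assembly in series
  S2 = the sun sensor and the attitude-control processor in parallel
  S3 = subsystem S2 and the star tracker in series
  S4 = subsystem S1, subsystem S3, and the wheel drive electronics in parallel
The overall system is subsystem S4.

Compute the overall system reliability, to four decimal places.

Series (reaction wheel and gyro assembly): 0.990000 × 0.750000 = 0.742500
Parallel (sun sensor and attitude-control processor): 1 − (1 − 0.800000)(1 − 0.950000) = 0.990000
Series ([0.990000] and star tracker): 0.990000 × 0.770000 = 0.762300
Parallel ([0.742500], [0.762300], and wheel drive electronics): 1 − (1 − 0.742500)(1 − 0.762300)(1 − 0.820000) = 0.9890

0.9890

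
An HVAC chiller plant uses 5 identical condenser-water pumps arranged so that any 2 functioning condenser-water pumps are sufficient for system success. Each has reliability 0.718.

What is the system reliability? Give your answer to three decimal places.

R = Σ_{i=2}^{5} C(5,i) p^i (1−p)^{5−i} with p = 0.718
C(5,2)·0.718^2·0.282^3 = 0.11561
C(5,3)·0.718^3·0.282^2 = 0.29436
C(5,4)·0.718^4·0.282^1 = 0.37473
C(5,5)·0.718^5·0.282^0 = 0.19082
Sum = 0.976

0.976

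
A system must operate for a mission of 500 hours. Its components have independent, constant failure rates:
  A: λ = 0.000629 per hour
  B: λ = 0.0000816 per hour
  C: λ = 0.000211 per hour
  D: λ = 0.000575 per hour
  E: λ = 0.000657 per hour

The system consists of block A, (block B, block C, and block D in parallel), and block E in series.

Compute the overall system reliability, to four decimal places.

0.5252

R(A) = exp(−0.000629 × 500) = 0.730154
R(B) = exp(−0.0000816 × 500) = 0.960021
R(C) = exp(−0.000211 × 500) = 0.899874
R(D) = exp(−0.000575 × 500) = 0.750137
R(E) = exp(−0.000657 × 500) = 0.720003
Parallel (B, C, and D): 1 − (1 − 0.960021)(1 − 0.899874)(1 − 0.750137) = 0.999000
Series (A, [0.999000], and E): 0.730154 × 0.999000 × 0.720003 = 0.5252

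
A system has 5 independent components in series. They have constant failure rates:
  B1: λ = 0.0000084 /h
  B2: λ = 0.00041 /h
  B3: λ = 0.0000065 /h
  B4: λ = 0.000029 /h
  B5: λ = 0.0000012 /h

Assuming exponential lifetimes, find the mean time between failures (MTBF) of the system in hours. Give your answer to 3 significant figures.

2200

Series of exponential components: λ_sys = Σ λ_i
λ_sys = 0.0000084 + 0.00041 + 0.0000065 + 0.000029 + 0.0000012 = 4.5510e-04 /h
MTBF = 1 / λ_sys = 2200 h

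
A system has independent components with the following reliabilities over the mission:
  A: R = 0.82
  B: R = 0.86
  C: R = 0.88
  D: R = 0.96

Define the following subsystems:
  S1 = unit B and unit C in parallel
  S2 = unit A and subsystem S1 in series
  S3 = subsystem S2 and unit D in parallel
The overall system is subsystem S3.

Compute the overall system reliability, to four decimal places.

0.9922

Parallel (B and C): 1 − (1 − 0.860000)(1 − 0.880000) = 0.983200
Series (A and [0.983200]): 0.820000 × 0.983200 = 0.806224
Parallel ([0.806224] and D): 1 − (1 − 0.806224)(1 − 0.960000) = 0.9922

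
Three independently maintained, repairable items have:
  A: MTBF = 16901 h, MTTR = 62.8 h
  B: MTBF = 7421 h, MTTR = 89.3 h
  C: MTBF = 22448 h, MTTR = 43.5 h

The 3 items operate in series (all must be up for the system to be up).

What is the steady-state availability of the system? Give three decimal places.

A(A) = MTBF/(MTBF+MTTR) = 16901/(16901+62.8) = 0.996298
A(B) = MTBF/(MTBF+MTTR) = 7421/(7421+89.3) = 0.988110
A(C) = MTBF/(MTBF+MTTR) = 22448/(22448+43.5) = 0.998066
Series availability: 0.996298 × 0.988110 × 0.998066 = 0.983

0.983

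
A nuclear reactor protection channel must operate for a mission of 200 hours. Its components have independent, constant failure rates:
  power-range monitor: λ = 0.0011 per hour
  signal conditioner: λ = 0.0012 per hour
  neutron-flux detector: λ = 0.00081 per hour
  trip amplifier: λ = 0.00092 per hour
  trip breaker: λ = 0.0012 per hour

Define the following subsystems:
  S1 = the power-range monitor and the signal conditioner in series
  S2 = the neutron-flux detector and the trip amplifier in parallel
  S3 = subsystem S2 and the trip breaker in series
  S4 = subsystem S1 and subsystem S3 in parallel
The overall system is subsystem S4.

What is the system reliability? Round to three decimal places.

R(power-range monitor) = exp(−0.0011 × 200) = 0.80252
R(signal conditioner) = exp(−0.0012 × 200) = 0.78663
R(neutron-flux detector) = exp(−0.00081 × 200) = 0.85044
R(trip amplifier) = exp(−0.00092 × 200) = 0.83194
R(trip breaker) = exp(−0.0012 × 200) = 0.78663
Series (power-range monitor and signal conditioner): 0.80252 × 0.78663 = 0.63129
Parallel (neutron-flux detector and trip amplifier): 1 − (1 − 0.85044)(1 − 0.83194) = 0.97486
Series ([0.97486] and trip breaker): 0.97486 × 0.78663 = 0.76685
Parallel ([0.63129] and [0.76685]): 1 − (1 − 0.63129)(1 − 0.76685) = 0.914

0.914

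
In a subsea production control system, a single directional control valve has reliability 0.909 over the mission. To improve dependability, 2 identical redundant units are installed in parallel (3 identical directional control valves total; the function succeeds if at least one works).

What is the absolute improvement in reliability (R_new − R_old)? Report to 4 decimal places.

R_before = 0.909
R_after = 1 − (1 − 0.909)^3 = 0.9992
ΔR = 0.9992 − 0.909 = 0.0902

0.0902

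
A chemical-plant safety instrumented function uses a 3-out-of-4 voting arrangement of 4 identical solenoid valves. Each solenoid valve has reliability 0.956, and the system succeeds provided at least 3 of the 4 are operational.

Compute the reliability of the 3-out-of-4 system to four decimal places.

0.9891

R = Σ_{i=3}^{4} C(4,i) p^i (1−p)^{4−i} with p = 0.956
C(4,3)·0.956^3·0.044^1 = 0.153775
C(4,4)·0.956^4·0.044^0 = 0.835279
Sum = 0.9891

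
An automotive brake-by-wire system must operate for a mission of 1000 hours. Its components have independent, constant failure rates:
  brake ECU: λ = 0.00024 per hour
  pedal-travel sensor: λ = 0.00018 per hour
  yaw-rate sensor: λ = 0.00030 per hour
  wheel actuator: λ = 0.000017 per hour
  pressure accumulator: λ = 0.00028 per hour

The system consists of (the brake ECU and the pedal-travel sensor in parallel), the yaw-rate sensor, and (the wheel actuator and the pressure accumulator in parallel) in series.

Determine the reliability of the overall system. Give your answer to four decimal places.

0.7118

R(brake ECU) = exp(−0.00024 × 1000) = 0.786628
R(pedal-travel sensor) = exp(−0.00018 × 1000) = 0.835270
R(yaw-rate sensor) = exp(−0.00030 × 1000) = 0.740818
R(wheel actuator) = exp(−0.000017 × 1000) = 0.983144
R(pressure accumulator) = exp(−0.00028 × 1000) = 0.755784
Parallel (brake ECU and pedal-travel sensor): 1 − (1 − 0.786628)(1 − 0.835270) = 0.964851
Parallel (wheel actuator and pressure accumulator): 1 − (1 − 0.983144)(1 − 0.755784) = 0.995883
Series ([0.964851], yaw-rate sensor, and [0.995883]): 0.964851 × 0.740818 × 0.995883 = 0.7118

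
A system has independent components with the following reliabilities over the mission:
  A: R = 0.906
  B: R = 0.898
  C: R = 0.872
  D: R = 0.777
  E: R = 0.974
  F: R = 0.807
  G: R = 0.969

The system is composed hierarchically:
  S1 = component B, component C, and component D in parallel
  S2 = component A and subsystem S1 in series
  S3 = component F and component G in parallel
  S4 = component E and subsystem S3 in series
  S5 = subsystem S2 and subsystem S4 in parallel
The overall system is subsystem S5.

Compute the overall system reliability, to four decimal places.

0.9969

Parallel (B, C, and D): 1 − (1 − 0.898000)(1 − 0.872000)(1 − 0.777000) = 0.997089
Series (A and [0.997089]): 0.906000 × 0.997089 = 0.903363
Parallel (F and G): 1 − (1 − 0.807000)(1 − 0.969000) = 0.994017
Series (E and [0.994017]): 0.974000 × 0.994017 = 0.968173
Parallel ([0.903363] and [0.968173]): 1 − (1 − 0.903363)(1 − 0.968173) = 0.9969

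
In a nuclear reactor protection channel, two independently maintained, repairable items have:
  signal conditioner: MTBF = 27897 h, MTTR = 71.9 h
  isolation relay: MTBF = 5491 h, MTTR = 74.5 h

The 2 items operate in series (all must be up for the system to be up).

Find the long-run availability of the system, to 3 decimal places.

A(signal conditioner) = MTBF/(MTBF+MTTR) = 27897/(27897+71.9) = 0.997429
A(isolation relay) = MTBF/(MTBF+MTTR) = 5491/(5491+74.5) = 0.986614
Series availability: 0.997429 × 0.986614 = 0.984

0.984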